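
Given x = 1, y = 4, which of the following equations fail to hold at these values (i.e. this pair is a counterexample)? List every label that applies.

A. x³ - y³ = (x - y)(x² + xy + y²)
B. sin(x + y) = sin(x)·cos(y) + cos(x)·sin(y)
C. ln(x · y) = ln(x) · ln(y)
Evaluating each claim at the given values:
A. LHS = -63, RHS = -63 → holds here (LHS = RHS)
B. LHS = sin(5) ≈ -0.9589, RHS = sin(1)·cos(4) + sin(4)·cos(1) ≈ -0.9589 → holds here (LHS = RHS)
C. LHS = ln(4) ≈ 1.386, RHS = 0 → fails here (LHS ≠ RHS)

Answer: C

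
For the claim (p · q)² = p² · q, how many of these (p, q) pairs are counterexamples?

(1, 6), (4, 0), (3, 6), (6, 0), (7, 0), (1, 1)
Testing each pair:
(1, 6): LHS = 36, RHS = 6 → counterexample
(4, 0): LHS = 0, RHS = 0 → satisfies claim
(3, 6): LHS = 324, RHS = 54 → counterexample
(6, 0): LHS = 0, RHS = 0 → satisfies claim
(7, 0): LHS = 0, RHS = 0 → satisfies claim
(1, 1): LHS = 1, RHS = 1 → satisfies claim

That makes 2 counterexamples.

Answer: 2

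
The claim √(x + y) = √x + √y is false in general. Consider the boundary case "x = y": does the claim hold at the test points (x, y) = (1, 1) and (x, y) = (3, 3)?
No, fails at both test points

At (1, 1): LHS = √(2) ≈ 1.414 ≠ RHS = 2
At (3, 3): LHS = √(6) ≈ 2.449 ≠ RHS = 2·√(3) ≈ 3.464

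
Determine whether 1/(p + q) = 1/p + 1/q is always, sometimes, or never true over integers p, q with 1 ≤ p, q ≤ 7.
Never true

The claim fails for every pair in the range. For instance at (p, q) = (4, 4): LHS = 1/8, RHS = 1/2.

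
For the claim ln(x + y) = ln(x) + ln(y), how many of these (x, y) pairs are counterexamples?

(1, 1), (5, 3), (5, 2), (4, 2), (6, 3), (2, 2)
5

Testing each pair:
(1, 1): LHS = ln(2) ≈ 0.6931, RHS = 0 → counterexample
(5, 3): LHS = ln(8) ≈ 2.079, RHS = ln(3) + ln(5) ≈ 2.708 → counterexample
(5, 2): LHS = ln(7) ≈ 1.946, RHS = ln(2) + ln(5) ≈ 2.303 → counterexample
(4, 2): LHS = ln(6) ≈ 1.792, RHS = ln(2) + ln(4) ≈ 2.079 → counterexample
(6, 3): LHS = ln(9) ≈ 2.197, RHS = ln(3) + ln(6) ≈ 2.89 → counterexample
(2, 2): LHS = ln(4) ≈ 1.386, RHS = 2·ln(2) ≈ 1.386 → satisfies claim

That makes 5 counterexamples.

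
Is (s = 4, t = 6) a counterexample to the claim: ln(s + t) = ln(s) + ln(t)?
Yes

Substituting s = 4, t = 6:
LHS = ln(4 + 6) = ln(10) ≈ 2.303
RHS = ln(4) + ln(6) ≈ 3.178

Since LHS ≠ RHS, this pair disproves the claim.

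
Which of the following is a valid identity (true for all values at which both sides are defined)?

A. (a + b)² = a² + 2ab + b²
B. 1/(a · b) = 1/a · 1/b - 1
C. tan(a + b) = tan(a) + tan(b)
A: holds — e.g. at (2, 5), both sides equal 49.
B: fails at (1, 1) — LHS = 1, RHS = 0.
C: fails at (4, 5) — LHS = tan(9) ≈ -0.4523, RHS = tan(5) + tan(4) ≈ -2.223.

Answer: A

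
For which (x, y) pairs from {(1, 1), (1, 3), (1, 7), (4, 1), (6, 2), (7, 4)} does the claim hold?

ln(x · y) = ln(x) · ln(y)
Testing each pair:
(1, 1): LHS = 0, RHS = 0 → holds
(1, 3): LHS = ln(3) ≈ 1.099, RHS = 0 → fails
(1, 7): LHS = ln(7) ≈ 1.946, RHS = 0 → fails
(4, 1): LHS = ln(4) ≈ 1.386, RHS = 0 → fails
(6, 2): LHS = ln(12) ≈ 2.485, RHS = ln(2)·ln(6) ≈ 1.242 → fails
(7, 4): LHS = ln(28) ≈ 3.332, RHS = ln(4)·ln(7) ≈ 2.698 → fails

1 of 6 pairs satisfies the claim.

Answer: (1, 1)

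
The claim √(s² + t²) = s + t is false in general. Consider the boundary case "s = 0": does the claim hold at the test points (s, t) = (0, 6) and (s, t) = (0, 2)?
Yes, holds at both test points

At (0, 6): LHS = 6, RHS = 6 → equal
At (0, 2): LHS = 2, RHS = 2 → equal

So the claim does hold at both of these boundary points, even though it is not an identity.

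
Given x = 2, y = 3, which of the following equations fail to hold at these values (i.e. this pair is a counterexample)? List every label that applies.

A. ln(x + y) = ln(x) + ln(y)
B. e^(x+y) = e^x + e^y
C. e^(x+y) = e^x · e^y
A, B

Evaluating each claim at the given values:
A. LHS = ln(5) ≈ 1.609, RHS = ln(2) + ln(3) ≈ 1.792 → fails here (LHS ≠ RHS)
B. LHS = e^5 ≈ 148.4, RHS = e^2 + e^3 ≈ 27.47 → fails here (LHS ≠ RHS)
C. LHS = e^5 ≈ 148.4, RHS = e^5 ≈ 148.4 → holds here (LHS = RHS)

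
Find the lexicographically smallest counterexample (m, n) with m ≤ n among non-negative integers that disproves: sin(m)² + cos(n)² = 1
(m, n) = (0, 1)

Substituting (0, 1) into the claim:
LHS = sin(0)² + cos(1)² = cos(1)² ≈ 0.2919
RHS = 1

Since LHS ≠ RHS, this pair disproves the claim, and no lexicographically smaller pair (m ≤ n, non-negative integers) does.

For instance (3, 4) is also a counterexample (LHS = sin(3)² + cos(4)² ≈ 0.4472, RHS = 1), but it's lexicographically larger.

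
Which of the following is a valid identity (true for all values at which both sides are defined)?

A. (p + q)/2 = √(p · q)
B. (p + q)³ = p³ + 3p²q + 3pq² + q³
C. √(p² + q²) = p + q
B

A: fails at (1, 3) — LHS = 2, RHS = √(3) ≈ 1.732.
B: holds — e.g. at (1, 1), both sides equal 8.
C: fails at (2, 2) — LHS = 2·√(2) ≈ 2.828, RHS = 4.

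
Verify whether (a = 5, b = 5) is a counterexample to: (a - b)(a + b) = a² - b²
No

Substituting a = 5, b = 5:
LHS = (5 - 5)(5 + 5) = 0
RHS = 5² - 5² = 0

The sides agree, so this pair does not disprove the claim.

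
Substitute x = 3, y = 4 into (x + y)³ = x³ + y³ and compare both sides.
LHS = (3 + 4)³ = 343
RHS = 3³ + 4³ = 91

LHS ≠ RHS, so the equation does not hold here.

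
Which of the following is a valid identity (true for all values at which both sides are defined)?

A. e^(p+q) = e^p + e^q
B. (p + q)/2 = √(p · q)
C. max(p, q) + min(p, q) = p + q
A: fails at (2, 4) — LHS = e^6 ≈ 403.4, RHS = e^2 + e^4 ≈ 61.99.
B: fails at (1, 3) — LHS = 2, RHS = √(3) ≈ 1.732.
C: holds — e.g. at (3, 7), both sides equal 10.

Answer: C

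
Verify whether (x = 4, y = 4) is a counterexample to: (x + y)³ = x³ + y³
Substituting x = 4, y = 4:
LHS = (4 + 4)³ = 512
RHS = 4³ + 4³ = 128

Since LHS ≠ RHS, this pair disproves the claim.

Answer: Yes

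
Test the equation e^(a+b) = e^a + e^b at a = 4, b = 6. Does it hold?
Substituting a = 4, b = 6:

LHS = e^(4+6) = e^10 ≈ 22026.5
RHS = e^4 + e^6 ≈ 458

LHS ≠ RHS, so the equation does not hold at this point.

Answer: Fails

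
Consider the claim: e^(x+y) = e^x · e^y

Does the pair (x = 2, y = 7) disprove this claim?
No

Substituting x = 2, y = 7:
LHS = e^(2+7) = e^9 ≈ 8103
RHS = e^2 · e^7 = e^9 ≈ 8103

The sides agree, so this pair does not disprove the claim.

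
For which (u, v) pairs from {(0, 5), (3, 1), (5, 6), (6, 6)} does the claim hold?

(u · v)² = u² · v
(0, 5), (3, 1)

Testing each pair:
(0, 5): LHS = 0, RHS = 0 → holds
(3, 1): LHS = 9, RHS = 9 → holds
(5, 6): LHS = 900, RHS = 150 → fails
(6, 6): LHS = 1296, RHS = 216 → fails

2 of 4 pairs satisfy the claim.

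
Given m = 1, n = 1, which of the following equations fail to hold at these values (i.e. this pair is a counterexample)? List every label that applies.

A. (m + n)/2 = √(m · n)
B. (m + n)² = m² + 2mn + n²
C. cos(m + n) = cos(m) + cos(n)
Evaluating each claim at the given values:
A. LHS = 1, RHS = 1 → holds here (LHS = RHS)
B. LHS = 4, RHS = 4 → holds here (LHS = RHS)
C. LHS = cos(2) ≈ -0.4161, RHS = 2·cos(1) ≈ 1.081 → fails here (LHS ≠ RHS)

Answer: C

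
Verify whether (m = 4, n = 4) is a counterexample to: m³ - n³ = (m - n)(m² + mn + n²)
No

Substituting m = 4, n = 4:
LHS = 4³ - 4³ = 0
RHS = (4 - 4)(4² + 4·4 + 4²) = 0

The sides agree, so this pair does not disprove the claim.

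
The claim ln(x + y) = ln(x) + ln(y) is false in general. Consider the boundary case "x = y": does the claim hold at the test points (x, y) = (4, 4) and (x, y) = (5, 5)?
No, fails at both test points

At (4, 4): LHS = ln(8) ≈ 2.079 ≠ RHS = 2·ln(4) ≈ 2.773
At (5, 5): LHS = ln(10) ≈ 2.303 ≠ RHS = 2·ln(5) ≈ 3.219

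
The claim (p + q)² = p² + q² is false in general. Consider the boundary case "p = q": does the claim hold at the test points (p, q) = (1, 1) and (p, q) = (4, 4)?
At (1, 1): LHS = 4 ≠ RHS = 2
At (4, 4): LHS = 64 ≠ RHS = 32

Answer: No, fails at both test points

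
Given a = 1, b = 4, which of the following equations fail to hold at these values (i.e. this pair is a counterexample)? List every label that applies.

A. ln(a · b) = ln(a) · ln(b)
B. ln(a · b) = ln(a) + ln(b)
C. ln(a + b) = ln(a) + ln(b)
Evaluating each claim at the given values:
A. LHS = ln(4) ≈ 1.386, RHS = 0 → fails here (LHS ≠ RHS)
B. LHS = ln(4) ≈ 1.386, RHS = ln(4) ≈ 1.386 → holds here (LHS = RHS)
C. LHS = ln(5) ≈ 1.609, RHS = ln(4) ≈ 1.386 → fails here (LHS ≠ RHS)

Answer: A, C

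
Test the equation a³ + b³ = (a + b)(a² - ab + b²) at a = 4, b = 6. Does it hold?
Substituting a = 4, b = 6:

LHS = 4³ + 6³ = 280
RHS = (4 + 6)(4² - 4·6 + 6²) = 280

LHS = RHS, so the equation holds at this point.

Answer: Holds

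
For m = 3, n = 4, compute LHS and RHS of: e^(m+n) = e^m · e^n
LHS = e^(3+4) = e^7 ≈ 1097
RHS = e^3 · e^4 = e^7 ≈ 1097

LHS = RHS: the two sides agree.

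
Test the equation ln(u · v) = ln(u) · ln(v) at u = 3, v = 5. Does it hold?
Fails

Substituting u = 3, v = 5:

LHS = ln(3 · 5) = ln(15) ≈ 2.708
RHS = ln(3) · ln(5) ≈ 1.768

LHS ≠ RHS, so the equation does not hold at this point.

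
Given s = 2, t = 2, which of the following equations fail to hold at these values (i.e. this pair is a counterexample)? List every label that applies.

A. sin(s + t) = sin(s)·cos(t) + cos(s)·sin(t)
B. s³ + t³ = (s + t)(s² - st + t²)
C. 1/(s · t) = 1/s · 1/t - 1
Evaluating each claim at the given values:
A. LHS = sin(4) ≈ -0.7568, RHS = 2·sin(2)·cos(2) ≈ -0.7568 → holds here (LHS = RHS)
B. LHS = 16, RHS = 16 → holds here (LHS = RHS)
C. LHS = 1/4, RHS = -3/4 → fails here (LHS ≠ RHS)

Answer: C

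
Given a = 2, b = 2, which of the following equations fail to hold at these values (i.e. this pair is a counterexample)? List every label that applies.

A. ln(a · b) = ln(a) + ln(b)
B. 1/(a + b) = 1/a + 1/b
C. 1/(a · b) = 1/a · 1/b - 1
Evaluating each claim at the given values:
A. LHS = ln(4) ≈ 1.386, RHS = 2·ln(2) ≈ 1.386 → holds here (LHS = RHS)
B. LHS = 1/4, RHS = 1 → fails here (LHS ≠ RHS)
C. LHS = 1/4, RHS = -3/4 → fails here (LHS ≠ RHS)

Answer: B, C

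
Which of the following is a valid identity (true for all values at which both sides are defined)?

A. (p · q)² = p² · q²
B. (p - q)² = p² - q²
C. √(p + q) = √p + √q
A: holds — e.g. at (0, 1), both sides equal 0.
B: fails at (3, 4) — LHS = 1, RHS = -7.
C: fails at (1, 2) — LHS = √(3) ≈ 1.732, RHS = 1 + √(2) ≈ 2.414.

Answer: A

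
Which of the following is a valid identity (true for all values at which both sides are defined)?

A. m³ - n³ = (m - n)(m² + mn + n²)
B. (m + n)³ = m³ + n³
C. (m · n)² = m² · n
A: holds — e.g. at (1, 3), both sides equal -26.
B: fails at (5, 8) — LHS = 2197, RHS = 637.
C: fails at (6, 7) — LHS = 1764, RHS = 252.

Answer: A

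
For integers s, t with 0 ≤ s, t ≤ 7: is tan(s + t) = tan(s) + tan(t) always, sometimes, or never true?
It holds at (s, t) = (0, 7) (both sides equal tan(7) ≈ 0.8714), but fails at (s, t) = (3, 5) (LHS = tan(8) ≈ -6.8, RHS = tan(5) + tan(3) ≈ -3.523).

Answer: Sometimes true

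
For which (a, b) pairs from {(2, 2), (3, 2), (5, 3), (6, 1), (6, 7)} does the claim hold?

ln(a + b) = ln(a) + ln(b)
Testing each pair:
(2, 2): LHS = ln(4) ≈ 1.386, RHS = 2·ln(2) ≈ 1.386 → holds
(3, 2): LHS = ln(5) ≈ 1.609, RHS = ln(2) + ln(3) ≈ 1.792 → fails
(5, 3): LHS = ln(8) ≈ 2.079, RHS = ln(3) + ln(5) ≈ 2.708 → fails
(6, 1): LHS = ln(7) ≈ 1.946, RHS = ln(6) ≈ 1.792 → fails
(6, 7): LHS = ln(13) ≈ 2.565, RHS = ln(6) + ln(7) ≈ 3.738 → fails

1 of 5 pairs satisfies the claim.

Answer: (2, 2)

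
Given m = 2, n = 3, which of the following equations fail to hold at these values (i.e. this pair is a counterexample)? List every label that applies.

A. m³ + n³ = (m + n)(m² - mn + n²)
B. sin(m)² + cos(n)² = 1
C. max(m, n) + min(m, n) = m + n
Evaluating each claim at the given values:
A. LHS = 35, RHS = 35 → holds here (LHS = RHS)
B. LHS = sin(2)² + cos(3)² ≈ 1.807, RHS = 1 → fails here (LHS ≠ RHS)
C. LHS = 5, RHS = 5 → holds here (LHS = RHS)

Answer: B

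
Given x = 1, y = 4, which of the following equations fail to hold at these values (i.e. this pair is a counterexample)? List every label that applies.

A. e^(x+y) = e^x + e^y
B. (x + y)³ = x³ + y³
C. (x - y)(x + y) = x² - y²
A, B

Evaluating each claim at the given values:
A. LHS = e^5 ≈ 148.4, RHS = e + e^4 ≈ 57.32 → fails here (LHS ≠ RHS)
B. LHS = 125, RHS = 65 → fails here (LHS ≠ RHS)
C. LHS = -15, RHS = -15 → holds here (LHS = RHS)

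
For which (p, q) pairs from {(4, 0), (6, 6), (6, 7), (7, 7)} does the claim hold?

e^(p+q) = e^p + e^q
None

Testing each pair:
(4, 0): LHS = e^4 ≈ 54.6, RHS = 1 + e^4 ≈ 55.6 → fails
(6, 6): LHS = e^12 ≈ 162754.8, RHS = 2·e^6 ≈ 806.9 → fails
(6, 7): LHS = e^13 ≈ 442413.4, RHS = e^6 + e^7 ≈ 1500 → fails
(7, 7): LHS = e^14 ≈ 1202604.3, RHS = 2·e^7 ≈ 2193 → fails

No pair satisfies the claim.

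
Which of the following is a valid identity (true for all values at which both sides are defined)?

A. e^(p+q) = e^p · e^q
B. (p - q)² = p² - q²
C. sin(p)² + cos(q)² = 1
A: holds — e.g. at (2, 2), both sides equal e^4 ≈ 54.6.
B: fails at (0, 1) — LHS = 1, RHS = -1.
C: fails at (3, 5) — LHS = sin(3)² + cos(5)² ≈ 0.1004, RHS = 1.

Answer: A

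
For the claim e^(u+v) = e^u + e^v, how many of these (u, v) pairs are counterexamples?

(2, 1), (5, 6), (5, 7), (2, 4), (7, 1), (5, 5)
Testing each pair:
(2, 1): LHS = e^3 ≈ 20.09, RHS = e + e^2 ≈ 10.11 → counterexample
(5, 6): LHS = e^11 ≈ 59874.1, RHS = e^5 + e^6 ≈ 551.8 → counterexample
(5, 7): LHS = e^12 ≈ 162754.8, RHS = e^5 + e^7 ≈ 1245 → counterexample
(2, 4): LHS = e^6 ≈ 403.4, RHS = e^2 + e^4 ≈ 61.99 → counterexample
(7, 1): LHS = e^8 ≈ 2981, RHS = e + e^7 ≈ 1099 → counterexample
(5, 5): LHS = e^10 ≈ 22026.5, RHS = 2·e^5 ≈ 296.8 → counterexample

That makes 6 counterexamples.

Answer: 6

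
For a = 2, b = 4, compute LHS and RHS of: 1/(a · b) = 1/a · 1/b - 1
LHS = 1/(2 · 4) = 1/8
RHS = 1/2 · 1/4 - 1 = -7/8

LHS ≠ RHS, so the equation does not hold here.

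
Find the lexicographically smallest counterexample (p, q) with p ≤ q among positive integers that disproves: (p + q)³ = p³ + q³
(p, q) = (1, 1)

Substituting (1, 1) into the claim:
LHS = (1 + 1)³ = 8
RHS = 1³ + 1³ = 2

Since LHS ≠ RHS, this pair disproves the claim, and no lexicographically smaller pair (p ≤ q, positive integers) does.

For instance (3, 8) is also a counterexample (LHS = 1331, RHS = 539), but it's lexicographically larger.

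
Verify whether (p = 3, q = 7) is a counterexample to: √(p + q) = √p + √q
Substituting p = 3, q = 7:
LHS = √(3 + 7) = √(10) ≈ 3.162
RHS = √3 + √7 = √(3) + √(7) ≈ 4.378

Since LHS ≠ RHS, this pair disproves the claim.

Answer: Yes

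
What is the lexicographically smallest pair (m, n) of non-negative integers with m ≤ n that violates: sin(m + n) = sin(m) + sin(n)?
At (0, 1): both sides equal sin(1) ≈ 0.8415, so it holds there.
At (0, 6): both sides equal sin(6) ≈ -0.2794, so it holds there.

Substituting (1, 1) into the claim:
LHS = sin(1 + 1) = sin(2) ≈ 0.9093
RHS = sin(1) + sin(1) = 2·sin(1) ≈ 1.683

Since LHS ≠ RHS, this pair disproves the claim, and no lexicographically smaller pair (m ≤ n, non-negative integers) does.

For instance (2, 5) is also a counterexample (LHS = sin(7) ≈ 0.657, RHS = sin(5) + sin(2) ≈ -0.04963), but it's lexicographically larger.

Answer: (m, n) = (1, 1)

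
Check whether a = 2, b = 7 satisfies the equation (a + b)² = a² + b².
Fails

Substituting a = 2, b = 7:

LHS = (2 + 7)² = 81
RHS = 2² + 7² = 53

LHS ≠ RHS, so the equation does not hold at this point.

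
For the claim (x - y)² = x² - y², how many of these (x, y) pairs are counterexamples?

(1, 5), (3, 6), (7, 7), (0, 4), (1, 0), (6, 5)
Testing each pair:
(1, 5): LHS = 16, RHS = -24 → counterexample
(3, 6): LHS = 9, RHS = -27 → counterexample
(7, 7): LHS = 0, RHS = 0 → satisfies claim
(0, 4): LHS = 16, RHS = -16 → counterexample
(1, 0): LHS = 1, RHS = 1 → satisfies claim
(6, 5): LHS = 1, RHS = 11 → counterexample

That makes 4 counterexamples.

Answer: 4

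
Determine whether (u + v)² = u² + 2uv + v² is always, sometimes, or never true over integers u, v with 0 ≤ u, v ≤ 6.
The identity holds for every pair in the range. For instance at (u, v) = (2, 3): both sides equal 25.

Answer: Always true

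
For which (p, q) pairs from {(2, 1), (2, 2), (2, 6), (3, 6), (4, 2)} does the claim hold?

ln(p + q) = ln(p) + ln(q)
(2, 2)

Testing each pair:
(2, 1): LHS = ln(3) ≈ 1.099, RHS = ln(2) ≈ 0.6931 → fails
(2, 2): LHS = ln(4) ≈ 1.386, RHS = 2·ln(2) ≈ 1.386 → holds
(2, 6): LHS = ln(8) ≈ 2.079, RHS = ln(2) + ln(6) ≈ 2.485 → fails
(3, 6): LHS = ln(9) ≈ 2.197, RHS = ln(3) + ln(6) ≈ 2.89 → fails
(4, 2): LHS = ln(6) ≈ 1.792, RHS = ln(2) + ln(4) ≈ 2.079 → fails

1 of 5 pairs satisfies the claim.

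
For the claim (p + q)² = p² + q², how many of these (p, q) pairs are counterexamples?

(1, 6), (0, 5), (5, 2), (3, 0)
Testing each pair:
(1, 6): LHS = 49, RHS = 37 → counterexample
(0, 5): LHS = 25, RHS = 25 → satisfies claim
(5, 2): LHS = 49, RHS = 29 → counterexample
(3, 0): LHS = 9, RHS = 9 → satisfies claim

That makes 2 counterexamples.

Answer: 2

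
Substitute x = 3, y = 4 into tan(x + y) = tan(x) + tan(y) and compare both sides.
LHS = tan(3 + 4) = tan(7) ≈ 0.8714
RHS = tan(3) + tan(4) ≈ 1.015

LHS ≠ RHS (they differ by about 0.1438), so the equation does not hold here.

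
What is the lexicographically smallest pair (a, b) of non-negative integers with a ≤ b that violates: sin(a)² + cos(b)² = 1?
(a, b) = (0, 1)

At (0, 0): both sides equal 1, so it holds there.

Substituting (0, 1) into the claim:
LHS = sin(0)² + cos(1)² = cos(1)² ≈ 0.2919
RHS = 1

Since LHS ≠ RHS, this pair disproves the claim, and no lexicographically smaller pair (a ≤ b, non-negative integers) does.

For instance (3, 6) is also a counterexample (LHS = sin(3)² + cos(6)² ≈ 0.9418, RHS = 1), but it's lexicographically larger.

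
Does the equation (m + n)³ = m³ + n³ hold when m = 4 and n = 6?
Substituting m = 4, n = 6:

LHS = (4 + 6)³ = 1000
RHS = 4³ + 6³ = 280

LHS ≠ RHS, so the equation does not hold at this point.

Answer: Fails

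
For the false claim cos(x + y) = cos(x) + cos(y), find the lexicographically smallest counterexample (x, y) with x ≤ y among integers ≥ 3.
(x, y) = (3, 3)

Substituting (3, 3) into the claim:
LHS = cos(3 + 3) = cos(6) ≈ 0.9602
RHS = cos(3) + cos(3) = 2·cos(3) ≈ -1.98

Since LHS ≠ RHS, this pair disproves the claim, and no lexicographically smaller pair (x ≤ y, integers ≥ 3) does.

For instance (4, 4) is also a counterexample (LHS = cos(8) ≈ -0.1455, RHS = 2·cos(4) ≈ -1.307), but it's lexicographically larger.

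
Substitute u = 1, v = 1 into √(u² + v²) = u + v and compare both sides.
LHS = √(1² + 1²) = √(2) ≈ 1.414
RHS = 1 + 1 = 2

LHS ≠ RHS (they differ by about 0.5858), so the equation does not hold here.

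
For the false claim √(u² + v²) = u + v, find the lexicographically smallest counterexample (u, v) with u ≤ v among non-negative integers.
(u, v) = (1, 1)

Substituting (1, 1) into the claim:
LHS = √(1² + 1²) = √(2) ≈ 1.414
RHS = 1 + 1 = 2

Since LHS ≠ RHS, this pair disproves the claim, and no lexicographically smaller pair (u ≤ v, non-negative integers) does.

For instance (1, 4) is also a counterexample (LHS = √(17) ≈ 4.123, RHS = 5), but it's lexicographically larger.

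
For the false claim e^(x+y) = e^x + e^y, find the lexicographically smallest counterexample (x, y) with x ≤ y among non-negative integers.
(x, y) = (0, 0)

Substituting (0, 0) into the claim:
LHS = e^(0+0) = 1
RHS = e^0 + e^0 = 2

Since LHS ≠ RHS, this pair disproves the claim, and no lexicographically smaller pair (x ≤ y, non-negative integers) does.

For instance (3, 5) is also a counterexample (LHS = e^8 ≈ 2981, RHS = e^3 + e^5 ≈ 168.5), but it's lexicographically larger.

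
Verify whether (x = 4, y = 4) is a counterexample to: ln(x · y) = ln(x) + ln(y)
No

Substituting x = 4, y = 4:
LHS = ln(4 · 4) = ln(16) ≈ 2.773
RHS = ln(4) + ln(4) = 2·ln(4) ≈ 2.773

The sides agree, so this pair does not disprove the claim.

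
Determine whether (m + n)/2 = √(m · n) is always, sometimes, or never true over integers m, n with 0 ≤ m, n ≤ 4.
Sometimes true

It holds at (m, n) = (0, 0) (both sides equal 0), but fails at (m, n) = (1, 2) (LHS = 3/2, RHS = √(2) ≈ 1.414).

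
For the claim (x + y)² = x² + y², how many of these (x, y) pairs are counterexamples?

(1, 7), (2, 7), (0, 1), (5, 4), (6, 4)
Testing each pair:
(1, 7): LHS = 64, RHS = 50 → counterexample
(2, 7): LHS = 81, RHS = 53 → counterexample
(0, 1): LHS = 1, RHS = 1 → satisfies claim
(5, 4): LHS = 81, RHS = 41 → counterexample
(6, 4): LHS = 100, RHS = 52 → counterexample

That makes 4 counterexamples.

Answer: 4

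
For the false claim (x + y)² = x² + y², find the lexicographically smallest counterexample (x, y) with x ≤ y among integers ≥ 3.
(x, y) = (3, 3)

Substituting (3, 3) into the claim:
LHS = (3 + 3)² = 36
RHS = 3² + 3² = 18

Since LHS ≠ RHS, this pair disproves the claim, and no lexicographically smaller pair (x ≤ y, integers ≥ 3) does.

For instance (5, 9) is also a counterexample (LHS = 196, RHS = 106), but it's lexicographically larger.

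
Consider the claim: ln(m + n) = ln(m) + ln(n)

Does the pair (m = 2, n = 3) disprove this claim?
Substituting m = 2, n = 3:
LHS = ln(2 + 3) = ln(5) ≈ 1.609
RHS = ln(2) + ln(3) ≈ 1.792

Since LHS ≠ RHS, this pair disproves the claim.

Answer: Yes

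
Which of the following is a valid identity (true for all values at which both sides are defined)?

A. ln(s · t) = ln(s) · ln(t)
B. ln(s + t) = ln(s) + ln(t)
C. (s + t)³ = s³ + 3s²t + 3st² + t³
C

A: fails at (4, 5) — LHS = ln(20) ≈ 2.996, RHS = ln(4)·ln(5) ≈ 2.231.
B: fails at (4, 5) — LHS = ln(9) ≈ 2.197, RHS = ln(4) + ln(5) ≈ 2.996.
C: holds — e.g. at (6, 7), both sides equal 2197.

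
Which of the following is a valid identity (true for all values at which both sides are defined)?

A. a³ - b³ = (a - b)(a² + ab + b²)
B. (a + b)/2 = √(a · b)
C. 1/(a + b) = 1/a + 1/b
A

A: holds — e.g. at (1, 1), both sides equal 0.
B: fails at (5, 8) — LHS = 13/2, RHS = 2·√(10) ≈ 6.325.
C: fails at (4, 5) — LHS = 1/9, RHS = 9/20.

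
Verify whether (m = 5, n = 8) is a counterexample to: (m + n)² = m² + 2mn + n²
No

Substituting m = 5, n = 8:
LHS = (5 + 8)² = 169
RHS = 5² + 2·5·8 + 8² = 169

The sides agree, so this pair does not disprove the claim.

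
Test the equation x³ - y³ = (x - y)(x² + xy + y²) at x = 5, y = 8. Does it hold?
Substituting x = 5, y = 8:

LHS = 5³ - 8³ = -387
RHS = (5 - 8)(5² + 5·8 + 8²) = -387

LHS = RHS, so the equation holds at this point.

Answer: Holds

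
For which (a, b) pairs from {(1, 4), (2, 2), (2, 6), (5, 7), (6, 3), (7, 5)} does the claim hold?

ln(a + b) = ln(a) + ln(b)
Testing each pair:
(1, 4): LHS = ln(5) ≈ 1.609, RHS = ln(4) ≈ 1.386 → fails
(2, 2): LHS = ln(4) ≈ 1.386, RHS = 2·ln(2) ≈ 1.386 → holds
(2, 6): LHS = ln(8) ≈ 2.079, RHS = ln(2) + ln(6) ≈ 2.485 → fails
(5, 7): LHS = ln(12) ≈ 2.485, RHS = ln(5) + ln(7) ≈ 3.555 → fails
(6, 3): LHS = ln(9) ≈ 2.197, RHS = ln(3) + ln(6) ≈ 2.89 → fails
(7, 5): LHS = ln(12) ≈ 2.485, RHS = ln(5) + ln(7) ≈ 3.555 → fails

1 of 6 pairs satisfies the claim.

Answer: (2, 2)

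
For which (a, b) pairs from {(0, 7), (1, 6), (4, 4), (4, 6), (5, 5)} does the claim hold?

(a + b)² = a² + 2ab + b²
Testing each pair:
(0, 7): LHS = 49, RHS = 49 → holds
(1, 6): LHS = 49, RHS = 49 → holds
(4, 4): LHS = 64, RHS = 64 → holds
(4, 6): LHS = 100, RHS = 100 → holds
(5, 5): LHS = 100, RHS = 100 → holds

Every pair satisfies the claim.

Answer: All pairs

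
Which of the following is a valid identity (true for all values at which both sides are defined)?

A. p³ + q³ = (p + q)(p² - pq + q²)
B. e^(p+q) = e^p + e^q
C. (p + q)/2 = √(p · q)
A: holds — e.g. at (2, 2), both sides equal 16.
B: fails at (1, 3) — LHS = e^4 ≈ 54.6, RHS = e + e^3 ≈ 22.8.
C: fails at (4, 5) — LHS = 9/2, RHS = 2·√(5) ≈ 4.472.

Answer: A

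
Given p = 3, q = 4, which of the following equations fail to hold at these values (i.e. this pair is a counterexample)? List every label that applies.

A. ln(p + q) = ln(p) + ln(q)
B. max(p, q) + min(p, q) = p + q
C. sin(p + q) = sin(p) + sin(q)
Evaluating each claim at the given values:
A. LHS = ln(7) ≈ 1.946, RHS = ln(3) + ln(4) ≈ 2.485 → fails here (LHS ≠ RHS)
B. LHS = 7, RHS = 7 → holds here (LHS = RHS)
C. LHS = sin(7) ≈ 0.657, RHS = sin(4) + sin(3) ≈ -0.6157 → fails here (LHS ≠ RHS)

Answer: A, C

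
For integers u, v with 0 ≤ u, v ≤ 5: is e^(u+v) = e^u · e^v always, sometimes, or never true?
Always true

The identity holds for every pair in the range. For instance at (u, v) = (5, 3): both sides equal e^8 ≈ 2981.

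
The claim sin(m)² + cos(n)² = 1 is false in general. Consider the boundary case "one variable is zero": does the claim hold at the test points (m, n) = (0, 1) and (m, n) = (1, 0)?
At (0, 1): LHS = cos(1)² ≈ 0.2919 ≠ RHS = 1
At (1, 0): LHS = sin(1)² + 1 ≈ 1.708 ≠ RHS = 1

Answer: No, fails at both test points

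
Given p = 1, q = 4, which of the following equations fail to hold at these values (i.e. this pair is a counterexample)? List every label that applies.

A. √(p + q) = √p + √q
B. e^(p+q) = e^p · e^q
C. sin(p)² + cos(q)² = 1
A, C

Evaluating each claim at the given values:
A. LHS = √(5) ≈ 2.236, RHS = 3 → fails here (LHS ≠ RHS)
B. LHS = e^5 ≈ 148.4, RHS = e^5 ≈ 148.4 → holds here (LHS = RHS)
C. LHS = cos(4)² + sin(1)² ≈ 1.135, RHS = 1 → fails here (LHS ≠ RHS)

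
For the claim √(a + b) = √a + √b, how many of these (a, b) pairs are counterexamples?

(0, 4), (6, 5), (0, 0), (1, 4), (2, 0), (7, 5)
Testing each pair:
(0, 4): LHS = 2, RHS = 2 → satisfies claim
(6, 5): LHS = √(11) ≈ 3.317, RHS = √(5) + √(6) ≈ 4.686 → counterexample
(0, 0): LHS = 0, RHS = 0 → satisfies claim
(1, 4): LHS = √(5) ≈ 2.236, RHS = 3 → counterexample
(2, 0): LHS = √(2) ≈ 1.414, RHS = √(2) ≈ 1.414 → satisfies claim
(7, 5): LHS = 2·√(3) ≈ 3.464, RHS = √(5) + √(7) ≈ 4.882 → counterexample

That makes 3 counterexamples.

Answer: 3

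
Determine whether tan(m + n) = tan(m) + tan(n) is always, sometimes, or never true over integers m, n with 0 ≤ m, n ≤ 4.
Sometimes true

It holds at (m, n) = (0, 3) (both sides equal tan(3) ≈ -0.1425), but fails at (m, n) = (4, 3) (LHS = tan(7) ≈ 0.8714, RHS = tan(3) + tan(4) ≈ 1.015).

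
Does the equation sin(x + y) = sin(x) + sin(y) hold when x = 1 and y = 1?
Fails

Substituting x = 1, y = 1:

LHS = sin(1 + 1) = sin(2) ≈ 0.9093
RHS = sin(1) + sin(1) = 2·sin(1) ≈ 1.683

LHS ≠ RHS, so the equation does not hold at this point.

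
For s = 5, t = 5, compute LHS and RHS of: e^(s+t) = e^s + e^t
LHS = e^(5+5) = e^10 ≈ 22026.5
RHS = e^5 + e^5 = 2·e^5 ≈ 296.8

LHS ≠ RHS (they differ by about 21729.6), so the equation does not hold here.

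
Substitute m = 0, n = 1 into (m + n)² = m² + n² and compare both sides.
LHS = (0 + 1)² = 1
RHS = 0² + 1² = 1

LHS = RHS: the two sides agree.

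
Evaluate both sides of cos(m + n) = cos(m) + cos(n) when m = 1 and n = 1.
LHS = cos(1 + 1) = cos(2) ≈ -0.4161
RHS = cos(1) + cos(1) = 2·cos(1) ≈ 1.081

LHS ≠ RHS (they differ by about 1.497), so the equation does not hold here.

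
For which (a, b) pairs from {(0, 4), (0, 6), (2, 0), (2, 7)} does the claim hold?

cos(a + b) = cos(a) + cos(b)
None

Testing each pair:
(0, 4): LHS = cos(4) ≈ -0.6536, RHS = cos(4) + 1 ≈ 0.3464 → fails
(0, 6): LHS = cos(6) ≈ 0.9602, RHS = cos(6) + 1 ≈ 1.96 → fails
(2, 0): LHS = cos(2) ≈ -0.4161, RHS = cos(2) + 1 ≈ 0.5839 → fails
(2, 7): LHS = cos(9) ≈ -0.9111, RHS = cos(2) + cos(7) ≈ 0.3378 → fails

No pair satisfies the claim.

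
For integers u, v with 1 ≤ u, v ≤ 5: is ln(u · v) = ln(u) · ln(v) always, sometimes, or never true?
Sometimes true

It holds at (u, v) = (1, 1) (both sides equal 0), but fails at (u, v) = (5, 1) (LHS = ln(5) ≈ 1.609, RHS = 0).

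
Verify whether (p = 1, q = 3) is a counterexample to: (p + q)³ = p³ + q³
Yes

Substituting p = 1, q = 3:
LHS = (1 + 3)³ = 64
RHS = 1³ + 3³ = 28

Since LHS ≠ RHS, this pair disproves the claim.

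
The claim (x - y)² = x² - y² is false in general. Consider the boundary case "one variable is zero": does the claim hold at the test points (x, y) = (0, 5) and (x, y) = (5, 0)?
At (0, 5): LHS = 25 ≠ RHS = -25
At (5, 0): LHS = 25, RHS = 25 → equal

Answer: Only at (5, 0)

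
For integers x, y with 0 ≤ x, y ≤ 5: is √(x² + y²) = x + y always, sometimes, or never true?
Sometimes true

It holds at (x, y) = (0, 3) (both sides equal 3), but fails at (x, y) = (3, 1) (LHS = √(10) ≈ 3.162, RHS = 4).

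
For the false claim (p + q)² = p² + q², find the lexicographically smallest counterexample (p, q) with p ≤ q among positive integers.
Substituting (1, 1) into the claim:
LHS = (1 + 1)² = 4
RHS = 1² + 1² = 2

Since LHS ≠ RHS, this pair disproves the claim, and no lexicographically smaller pair (p ≤ q, positive integers) does.

For instance (5, 5) is also a counterexample (LHS = 100, RHS = 50), but it's lexicographically larger.

Answer: (p, q) = (1, 1)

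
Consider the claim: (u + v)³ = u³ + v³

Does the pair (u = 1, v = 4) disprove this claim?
Yes

Substituting u = 1, v = 4:
LHS = (1 + 4)³ = 125
RHS = 1³ + 4³ = 65

Since LHS ≠ RHS, this pair disproves the claim.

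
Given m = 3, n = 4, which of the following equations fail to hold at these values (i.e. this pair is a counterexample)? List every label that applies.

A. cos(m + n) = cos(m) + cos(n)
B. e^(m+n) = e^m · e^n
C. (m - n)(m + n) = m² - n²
A

Evaluating each claim at the given values:
A. LHS = cos(7) ≈ 0.7539, RHS = cos(3) + cos(4) ≈ -1.644 → fails here (LHS ≠ RHS)
B. LHS = e^7 ≈ 1097, RHS = e^7 ≈ 1097 → holds here (LHS = RHS)
C. LHS = -7, RHS = -7 → holds here (LHS = RHS)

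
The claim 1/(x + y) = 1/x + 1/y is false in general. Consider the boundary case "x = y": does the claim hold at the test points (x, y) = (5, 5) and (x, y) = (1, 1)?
At (5, 5): LHS = 1/10 ≠ RHS = 2/5
At (1, 1): LHS = 1/2 ≠ RHS = 2

Answer: No, fails at both test points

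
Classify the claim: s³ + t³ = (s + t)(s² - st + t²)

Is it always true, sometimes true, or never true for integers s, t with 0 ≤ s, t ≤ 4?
Always true

The identity holds for every pair in the range. For instance at (s, t) = (0, 2): both sides equal 8.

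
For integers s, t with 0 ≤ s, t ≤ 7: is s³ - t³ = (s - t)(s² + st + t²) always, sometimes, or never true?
The identity holds for every pair in the range. For instance at (s, t) = (7, 4): both sides equal 279.

Answer: Always true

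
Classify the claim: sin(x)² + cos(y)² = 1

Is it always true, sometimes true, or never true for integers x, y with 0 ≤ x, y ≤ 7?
It holds at (x, y) = (4, 4) (both sides equal 1), but fails at (x, y) = (3, 1) (LHS = sin(3)² + cos(1)² ≈ 0.3118, RHS = 1).

Answer: Sometimes true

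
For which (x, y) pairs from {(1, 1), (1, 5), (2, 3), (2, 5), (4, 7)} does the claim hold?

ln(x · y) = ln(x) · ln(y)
Testing each pair:
(1, 1): LHS = 0, RHS = 0 → holds
(1, 5): LHS = ln(5) ≈ 1.609, RHS = 0 → fails
(2, 3): LHS = ln(6) ≈ 1.792, RHS = ln(2)·ln(3) ≈ 0.7615 → fails
(2, 5): LHS = ln(10) ≈ 2.303, RHS = ln(2)·ln(5) ≈ 1.116 → fails
(4, 7): LHS = ln(28) ≈ 3.332, RHS = ln(4)·ln(7) ≈ 2.698 → fails

1 of 5 pairs satisfies the claim.

Answer: (1, 1)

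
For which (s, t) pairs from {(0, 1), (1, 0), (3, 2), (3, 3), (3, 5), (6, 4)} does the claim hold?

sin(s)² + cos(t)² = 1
Testing each pair:
(0, 1): LHS = cos(1)² ≈ 0.2919, RHS = 1 → fails
(1, 0): LHS = sin(1)² + 1 ≈ 1.708, RHS = 1 → fails
(3, 2): LHS = sin(3)² + cos(2)² ≈ 0.1931, RHS = 1 → fails
(3, 3): LHS = sin(3)² + cos(3)² = 1, RHS = 1 → holds
(3, 5): LHS = sin(3)² + cos(5)² ≈ 0.1004, RHS = 1 → fails
(6, 4): LHS = sin(6)² + cos(4)² ≈ 0.5053, RHS = 1 → fails

1 of 6 pairs satisfies the claim.

Answer: (3, 3)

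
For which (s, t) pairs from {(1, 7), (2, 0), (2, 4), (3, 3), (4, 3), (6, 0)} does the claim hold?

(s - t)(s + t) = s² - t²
All pairs

Testing each pair:
(1, 7): LHS = -48, RHS = -48 → holds
(2, 0): LHS = 4, RHS = 4 → holds
(2, 4): LHS = -12, RHS = -12 → holds
(3, 3): LHS = 0, RHS = 0 → holds
(4, 3): LHS = 7, RHS = 7 → holds
(6, 0): LHS = 36, RHS = 36 → holds

Every pair satisfies the claim.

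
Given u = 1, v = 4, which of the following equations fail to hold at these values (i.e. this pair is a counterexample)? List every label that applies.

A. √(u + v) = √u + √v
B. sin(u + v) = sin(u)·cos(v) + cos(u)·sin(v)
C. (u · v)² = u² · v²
Evaluating each claim at the given values:
A. LHS = √(5) ≈ 2.236, RHS = 3 → fails here (LHS ≠ RHS)
B. LHS = sin(5) ≈ -0.9589, RHS = sin(1)·cos(4) + sin(4)·cos(1) ≈ -0.9589 → holds here (LHS = RHS)
C. LHS = 16, RHS = 16 → holds here (LHS = RHS)

Answer: A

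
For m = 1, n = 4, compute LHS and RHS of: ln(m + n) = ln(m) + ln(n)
LHS = ln(1 + 4) = ln(5) ≈ 1.609
RHS = ln(1) + ln(4) = ln(4) ≈ 1.386

LHS ≠ RHS (they differ by about 0.2231), so the equation does not hold here.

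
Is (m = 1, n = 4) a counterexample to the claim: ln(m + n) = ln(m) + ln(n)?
Yes

Substituting m = 1, n = 4:
LHS = ln(1 + 4) = ln(5) ≈ 1.609
RHS = ln(1) + ln(4) = ln(4) ≈ 1.386

Since LHS ≠ RHS, this pair disproves the claim.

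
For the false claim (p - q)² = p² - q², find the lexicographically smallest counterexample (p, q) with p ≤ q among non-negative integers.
(p, q) = (0, 1)

At (0, 0): both sides equal 0, so it holds there.

Substituting (0, 1) into the claim:
LHS = (0 - 1)² = 1
RHS = 0² - 1² = -1

Since LHS ≠ RHS, this pair disproves the claim, and no lexicographically smaller pair (p ≤ q, non-negative integers) does.

For instance (3, 7) is also a counterexample (LHS = 16, RHS = -40), but it's lexicographically larger.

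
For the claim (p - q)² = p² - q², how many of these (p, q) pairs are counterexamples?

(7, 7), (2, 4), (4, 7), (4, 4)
Testing each pair:
(7, 7): LHS = 0, RHS = 0 → satisfies claim
(2, 4): LHS = 4, RHS = -12 → counterexample
(4, 7): LHS = 9, RHS = -33 → counterexample
(4, 4): LHS = 0, RHS = 0 → satisfies claim

That makes 2 counterexamples.

Answer: 2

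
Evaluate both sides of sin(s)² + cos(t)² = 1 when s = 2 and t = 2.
LHS = sin(2)² + cos(2)² = 1
RHS = 1

LHS = RHS: the two sides agree.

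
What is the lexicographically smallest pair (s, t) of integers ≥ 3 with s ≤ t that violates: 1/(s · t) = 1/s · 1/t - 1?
Substituting (3, 3) into the claim:
LHS = 1/(3 · 3) = 1/9
RHS = 1/3 · 1/3 - 1 = -8/9

Since LHS ≠ RHS, this pair disproves the claim, and no lexicographically smaller pair (s ≤ t, integers ≥ 3) does.

For instance (8, 10) is also a counterexample (LHS = 1/80, RHS = -79/80), but it's lexicographically larger.

Answer: (s, t) = (3, 3)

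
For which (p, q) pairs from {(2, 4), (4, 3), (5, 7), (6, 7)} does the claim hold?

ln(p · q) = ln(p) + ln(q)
Testing each pair:
(2, 4): LHS = ln(8) ≈ 2.079, RHS = ln(2) + ln(4) ≈ 2.079 → holds
(4, 3): LHS = ln(12) ≈ 2.485, RHS = ln(3) + ln(4) ≈ 2.485 → holds
(5, 7): LHS = ln(35) ≈ 3.555, RHS = ln(5) + ln(7) ≈ 3.555 → holds
(6, 7): LHS = ln(42) ≈ 3.738, RHS = ln(6) + ln(7) ≈ 3.738 → holds

Every pair satisfies the claim.

Answer: All pairs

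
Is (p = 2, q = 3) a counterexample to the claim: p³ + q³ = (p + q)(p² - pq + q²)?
No

Substituting p = 2, q = 3:
LHS = 2³ + 3³ = 35
RHS = (2 + 3)(2² - 2·3 + 3²) = 35

The sides agree, so this pair does not disprove the claim.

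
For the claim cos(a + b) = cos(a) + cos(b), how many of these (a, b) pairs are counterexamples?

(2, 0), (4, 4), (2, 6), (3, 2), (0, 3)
Testing each pair:
(2, 0): LHS = cos(2) ≈ -0.4161, RHS = cos(2) + 1 ≈ 0.5839 → counterexample
(4, 4): LHS = cos(8) ≈ -0.1455, RHS = 2·cos(4) ≈ -1.307 → counterexample
(2, 6): LHS = cos(8) ≈ -0.1455, RHS = cos(2) + cos(6) ≈ 0.544 → counterexample
(3, 2): LHS = cos(5) ≈ 0.2837, RHS = cos(3) + cos(2) ≈ -1.406 → counterexample
(0, 3): LHS = cos(3) ≈ -0.99, RHS = cos(3) + 1 ≈ 0.01001 → counterexample

That makes 5 counterexamples.

Answer: 5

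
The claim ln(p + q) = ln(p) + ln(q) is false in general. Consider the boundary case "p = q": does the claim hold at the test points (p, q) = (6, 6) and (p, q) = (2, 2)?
Only at (2, 2)

At (6, 6): LHS = ln(12) ≈ 2.485 ≠ RHS = 2·ln(6) ≈ 3.584
At (2, 2): LHS = ln(4) ≈ 1.386, RHS = 2·ln(2) ≈ 1.386 → equal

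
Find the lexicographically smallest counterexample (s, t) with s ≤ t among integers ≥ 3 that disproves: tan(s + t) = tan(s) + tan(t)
Substituting (3, 3) into the claim:
LHS = tan(3 + 3) = tan(6) ≈ -0.291
RHS = tan(3) + tan(3) = 2·tan(3) ≈ -0.2851

Since LHS ≠ RHS, this pair disproves the claim, and no lexicographically smaller pair (s ≤ t, integers ≥ 3) does.

For instance (7, 8) is also a counterexample (LHS = tan(15) ≈ -0.856, RHS = tan(8) + tan(7) ≈ -5.928), but it's lexicographically larger.

Answer: (s, t) = (3, 3)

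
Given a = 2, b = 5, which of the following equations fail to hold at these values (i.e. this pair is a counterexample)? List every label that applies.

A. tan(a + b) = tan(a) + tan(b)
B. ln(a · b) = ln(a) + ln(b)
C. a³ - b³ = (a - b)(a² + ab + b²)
Evaluating each claim at the given values:
A. LHS = tan(7) ≈ 0.8714, RHS = tan(5) + tan(2) ≈ -5.566 → fails here (LHS ≠ RHS)
B. LHS = ln(10) ≈ 2.303, RHS = ln(2) + ln(5) ≈ 2.303 → holds here (LHS = RHS)
C. LHS = -117, RHS = -117 → holds here (LHS = RHS)

Answer: A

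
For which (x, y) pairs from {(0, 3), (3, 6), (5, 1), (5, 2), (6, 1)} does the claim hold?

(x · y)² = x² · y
(0, 3), (5, 1), (6, 1)

Testing each pair:
(0, 3): LHS = 0, RHS = 0 → holds
(3, 6): LHS = 324, RHS = 54 → fails
(5, 1): LHS = 25, RHS = 25 → holds
(5, 2): LHS = 100, RHS = 50 → fails
(6, 1): LHS = 36, RHS = 36 → holds

3 of 5 pairs satisfy the claim.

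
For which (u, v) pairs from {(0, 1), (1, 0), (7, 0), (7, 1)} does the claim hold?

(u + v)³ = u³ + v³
(0, 1), (1, 0), (7, 0)

Testing each pair:
(0, 1): LHS = 1, RHS = 1 → holds
(1, 0): LHS = 1, RHS = 1 → holds
(7, 0): LHS = 343, RHS = 343 → holds
(7, 1): LHS = 512, RHS = 344 → fails

3 of 4 pairs satisfy the claim.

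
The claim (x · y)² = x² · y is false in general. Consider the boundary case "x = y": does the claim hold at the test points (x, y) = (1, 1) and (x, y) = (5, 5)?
Only at (1, 1)

At (1, 1): LHS = 1, RHS = 1 → equal
At (5, 5): LHS = 625 ≠ RHS = 125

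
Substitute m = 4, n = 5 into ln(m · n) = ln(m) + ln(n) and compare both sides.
LHS = ln(4 · 5) = ln(20) ≈ 2.996
RHS = ln(4) + ln(5) ≈ 2.996

LHS = RHS: the two sides agree.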